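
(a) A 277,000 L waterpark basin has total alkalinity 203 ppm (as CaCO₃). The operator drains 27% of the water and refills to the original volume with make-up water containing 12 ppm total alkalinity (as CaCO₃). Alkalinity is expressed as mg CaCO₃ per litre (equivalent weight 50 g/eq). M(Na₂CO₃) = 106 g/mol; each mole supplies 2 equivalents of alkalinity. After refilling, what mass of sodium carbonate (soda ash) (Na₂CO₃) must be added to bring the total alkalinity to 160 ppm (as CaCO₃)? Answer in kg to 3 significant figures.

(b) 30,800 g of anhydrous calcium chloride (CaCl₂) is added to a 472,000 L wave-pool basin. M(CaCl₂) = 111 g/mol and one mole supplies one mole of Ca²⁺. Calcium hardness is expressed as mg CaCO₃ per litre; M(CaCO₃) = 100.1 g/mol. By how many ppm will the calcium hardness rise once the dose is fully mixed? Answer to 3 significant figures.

(a) After draining 27% and refilling: 203 × 0.73 + 12 × 0.27 = 151.43 ppm.
(a) Deficit to target: 160 − 151.43 = 8.57 mg/L.
(a) As CaCO₃: 8.57 mg/L × 277,000 L = 2374 g; ÷ 50 g/eq ÷ 2 = 23.74 mol Na₂CO₃.
(a) Mass: 23.74 × 106 = 2516 g.

(b) Moles of Ca²⁺: 30,800 g ÷ 111 g/mol = 277.5 mol.
(b) As CaCO₃: 277.5 mol × 100.1 g/mol = 27,780 g.
(b) Rise: 27,780 g / 472,000 L × 1000 = 58.85 mg/L.

(a) 2.52 kg; (b) 58.8 ppm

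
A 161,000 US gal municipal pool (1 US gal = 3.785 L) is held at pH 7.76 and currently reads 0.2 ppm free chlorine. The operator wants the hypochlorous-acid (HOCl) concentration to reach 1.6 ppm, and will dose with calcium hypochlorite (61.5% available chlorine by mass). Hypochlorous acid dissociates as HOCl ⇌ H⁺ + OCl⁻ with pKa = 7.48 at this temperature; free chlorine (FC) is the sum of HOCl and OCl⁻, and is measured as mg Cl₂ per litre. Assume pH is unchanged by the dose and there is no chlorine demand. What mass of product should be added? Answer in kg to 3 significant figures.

4.41 kg

Volume: 161,000 US gal × 3.785 L/gal = 609,385 L.
[OCl⁻]/[HOCl] = 10^(pH − pKa) = 10^(7.76 − 7.48) = 1.905; fraction as HOCl = 1/(1 + 1.905) = 0.3442.
Free chlorine required for 1.6 ppm HOCl: 1.6 / 0.3442 = 4.649 ppm.
FC to add: 4.649 − 0.2 = 4.449 mg/L as Cl₂.
Cl₂ equivalent: 4.449 mg/L × 609,385 L = 2711 g.
Product at 61.5% available Cl: 2711 / 0.615 = 4408 g.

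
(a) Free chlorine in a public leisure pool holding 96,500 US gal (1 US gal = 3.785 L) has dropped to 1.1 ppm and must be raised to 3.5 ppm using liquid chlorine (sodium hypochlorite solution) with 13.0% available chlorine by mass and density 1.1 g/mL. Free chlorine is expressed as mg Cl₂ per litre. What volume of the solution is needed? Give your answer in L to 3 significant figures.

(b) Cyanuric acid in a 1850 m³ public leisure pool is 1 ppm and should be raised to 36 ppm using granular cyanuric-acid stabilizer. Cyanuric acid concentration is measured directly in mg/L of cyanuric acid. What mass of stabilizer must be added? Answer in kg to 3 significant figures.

(a) 6.13 L; (b) 64.8 kg

(a) Volume: 96,500 US gal × 3.785 L/gal = 365,252 L.
(a) Chlorine deficit: 3.5 − 1.1 = 2.4 ppm = 2.4 mg/L as Cl₂.
(a) Cl₂ equivalent needed: 2.4 mg/L × 365,252 L = 876,600 mg = 876.6 g.
(a) Product at 13.0% available chlorine: 876.6 / 0.13 = 6743 g.
(a) Volume at density 1.1 g/mL: 6743 g ÷ 1.1 g/mL = 6130 mL.

(b) Volume: 1850 m³ = 1,850,000 L.
(b) CYA to add: (36 − 1) = 35 mg/L × 1,850,000 L = 64,750 g cyanuric acid.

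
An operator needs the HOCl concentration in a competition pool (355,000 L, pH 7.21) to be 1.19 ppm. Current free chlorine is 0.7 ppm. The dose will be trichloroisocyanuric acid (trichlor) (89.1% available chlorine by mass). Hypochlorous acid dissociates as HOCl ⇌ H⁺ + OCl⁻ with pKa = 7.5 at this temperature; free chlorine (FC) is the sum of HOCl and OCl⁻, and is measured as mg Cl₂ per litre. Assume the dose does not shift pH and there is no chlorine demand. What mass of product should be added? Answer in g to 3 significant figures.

438 g

[OCl⁻]/[HOCl] = 10^(pH − pKa) = 10^(7.21 − 7.5) = 0.5129; fraction as HOCl = 1/(1 + 0.5129) = 0.661.
Free chlorine required for 1.19 ppm HOCl: 1.19 / 0.661 = 1.8 ppm.
FC to add: 1.8 − 0.7 = 1.1 mg/L as Cl₂.
Cl₂ equivalent: 1.1 mg/L × 355,000 L = 390.6 g.
Product at 89.1% available Cl: 390.6 / 0.891 = 438.4 g.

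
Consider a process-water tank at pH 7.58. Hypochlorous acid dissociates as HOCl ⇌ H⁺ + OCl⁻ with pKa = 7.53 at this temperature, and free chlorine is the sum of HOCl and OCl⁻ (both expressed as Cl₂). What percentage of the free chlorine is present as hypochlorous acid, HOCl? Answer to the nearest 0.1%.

47.1%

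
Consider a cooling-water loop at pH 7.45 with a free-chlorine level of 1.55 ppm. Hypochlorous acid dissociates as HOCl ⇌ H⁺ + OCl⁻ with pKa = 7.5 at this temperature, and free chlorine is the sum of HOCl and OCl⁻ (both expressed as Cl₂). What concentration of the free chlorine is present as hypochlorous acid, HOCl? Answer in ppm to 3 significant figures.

0.820 ppm

[OCl⁻]/[HOCl] = 10^(pH − pKa) = 10^(7.45 − 7.5) = 10^-0.05 = 0.8913.
Fraction as HOCl = 1 / (1 + 0.8913) = 0.5288.
HOCl = 0.5288 × 1.55 ppm = 0.8196 ppm.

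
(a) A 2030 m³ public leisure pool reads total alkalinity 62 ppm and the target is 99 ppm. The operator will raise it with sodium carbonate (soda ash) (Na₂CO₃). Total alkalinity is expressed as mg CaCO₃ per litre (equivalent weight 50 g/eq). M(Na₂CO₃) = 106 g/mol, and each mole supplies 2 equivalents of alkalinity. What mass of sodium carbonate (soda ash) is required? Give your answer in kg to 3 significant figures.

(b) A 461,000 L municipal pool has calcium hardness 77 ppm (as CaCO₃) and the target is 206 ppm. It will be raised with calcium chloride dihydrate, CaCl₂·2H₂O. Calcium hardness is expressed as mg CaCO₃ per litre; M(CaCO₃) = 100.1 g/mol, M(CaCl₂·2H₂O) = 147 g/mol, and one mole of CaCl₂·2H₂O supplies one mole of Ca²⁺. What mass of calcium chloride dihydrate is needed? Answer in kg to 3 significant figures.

(a) Volume: 2030 m³ = 2,030,000 L.
(a) Alkalinity to add: (99 − 62) = 37 mg/L as CaCO₃ × 2,030,000 L = 75,110 g as CaCO₃.
(a) Equivalents: 75,110 g ÷ 50 g/eq = 1502 eq.
(a) Each mole of Na₂CO₃ supplies 2 eq, so 1502 / 2 = 751.1 mol.
(a) Mass: 751.1 mol × 106 g/mol = 79,620 g.

(b) Hardness to add: (206 − 77) = 129 mg/L as CaCO₃ × 461,000 L = 59,470 g as CaCO₃.
(b) Moles of Ca²⁺ (1 mol Ca²⁺ ≡ 1 mol CaCO₃): 59,470 / 100.1 g/mol = 594.1 mol.
(b) Mass of CaCl₂·2H₂O: 594.1 × 147 = 87,330 g.

(a) 79.6 kg; (b) 87.3 kg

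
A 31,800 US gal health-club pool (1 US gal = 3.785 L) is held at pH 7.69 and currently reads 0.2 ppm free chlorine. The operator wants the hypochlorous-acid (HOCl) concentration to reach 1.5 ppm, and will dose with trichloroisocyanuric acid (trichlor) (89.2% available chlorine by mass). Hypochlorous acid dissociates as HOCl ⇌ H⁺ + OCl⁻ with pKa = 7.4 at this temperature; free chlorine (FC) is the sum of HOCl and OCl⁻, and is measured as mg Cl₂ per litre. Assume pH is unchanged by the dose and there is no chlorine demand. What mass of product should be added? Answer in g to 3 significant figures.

Volume: 31,800 US gal × 3.785 L/gal = 120,363 L.
[OCl⁻]/[HOCl] = 10^(pH − pKa) = 10^(7.69 − 7.4) = 1.95; fraction as HOCl = 1/(1 + 1.95) = 0.339.
Free chlorine required for 1.5 ppm HOCl: 1.5 / 0.339 = 4.425 ppm.
FC to add: 4.425 − 0.2 = 4.225 mg/L as Cl₂.
Cl₂ equivalent: 4.225 mg/L × 120,363 L = 508.5 g.
Product at 89.2% available Cl: 508.5 / 0.892 = 570.1 g.

570 g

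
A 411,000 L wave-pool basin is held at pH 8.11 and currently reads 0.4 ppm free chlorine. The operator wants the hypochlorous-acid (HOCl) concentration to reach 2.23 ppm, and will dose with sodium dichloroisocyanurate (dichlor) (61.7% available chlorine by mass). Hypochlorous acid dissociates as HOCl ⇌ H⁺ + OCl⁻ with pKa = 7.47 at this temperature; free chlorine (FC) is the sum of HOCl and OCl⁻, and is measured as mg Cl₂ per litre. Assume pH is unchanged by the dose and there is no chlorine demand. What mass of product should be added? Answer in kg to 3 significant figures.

7.70 kg

[OCl⁻]/[HOCl] = 10^(pH − pKa) = 10^(8.11 − 7.47) = 4.365; fraction as HOCl = 1/(1 + 4.365) = 0.1864.
Free chlorine required for 2.23 ppm HOCl: 2.23 / 0.1864 = 11.96 ppm.
FC to add: 11.96 − 0.4 = 11.56 mg/L as Cl₂.
Cl₂ equivalent: 11.56 mg/L × 411,000 L = 4753 g.
Product at 61.7% available Cl: 4753 / 0.617 = 7703 g.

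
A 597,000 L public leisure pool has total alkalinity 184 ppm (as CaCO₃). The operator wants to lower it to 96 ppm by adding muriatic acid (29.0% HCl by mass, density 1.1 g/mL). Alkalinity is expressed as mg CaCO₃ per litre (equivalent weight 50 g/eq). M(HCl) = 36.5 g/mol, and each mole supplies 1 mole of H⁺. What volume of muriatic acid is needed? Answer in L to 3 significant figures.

120 L

Alkalinity to neutralize: (184 − 96) = 88 mg/L as CaCO₃ × 597,000 L = 52,540 g as CaCO₃.
Equivalents of H⁺ required: 52,540 ÷ 50 g/eq = 1051 eq = 1051 mol HCl.
Mass of HCl: 1051 × 36.5 = 38,350 g.
Mass of 29.0% solution: 38,350 / 0.29 = 132,200 g.
Volume: 132,200 g ÷ 1.1 g/mL = 120,200 mL.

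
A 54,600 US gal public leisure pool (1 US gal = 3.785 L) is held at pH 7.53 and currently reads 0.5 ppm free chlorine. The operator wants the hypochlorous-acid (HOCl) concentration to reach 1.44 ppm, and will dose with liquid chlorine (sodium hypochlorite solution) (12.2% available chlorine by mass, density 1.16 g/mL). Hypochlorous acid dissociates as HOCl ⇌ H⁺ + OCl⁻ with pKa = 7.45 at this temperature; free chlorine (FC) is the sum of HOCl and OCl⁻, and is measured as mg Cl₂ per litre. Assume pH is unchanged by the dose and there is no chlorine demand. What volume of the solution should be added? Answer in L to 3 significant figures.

Volume: 54,600 US gal × 3.785 L/gal = 206,661 L.
[OCl⁻]/[HOCl] = 10^(pH − pKa) = 10^(7.53 − 7.45) = 1.202; fraction as HOCl = 1/(1 + 1.202) = 0.4541.
Free chlorine required for 1.44 ppm HOCl: 1.44 / 0.4541 = 3.171 ppm.
FC to add: 3.171 − 0.5 = 2.671 mg/L as Cl₂.
Cl₂ equivalent: 2.671 mg/L × 206,661 L = 552 g.
Product at 12.2% available Cl: 552 / 0.122 = 4525 g.
Volume: 4525 g ÷ 1.16 g/mL = 3901 mL.

3.90 L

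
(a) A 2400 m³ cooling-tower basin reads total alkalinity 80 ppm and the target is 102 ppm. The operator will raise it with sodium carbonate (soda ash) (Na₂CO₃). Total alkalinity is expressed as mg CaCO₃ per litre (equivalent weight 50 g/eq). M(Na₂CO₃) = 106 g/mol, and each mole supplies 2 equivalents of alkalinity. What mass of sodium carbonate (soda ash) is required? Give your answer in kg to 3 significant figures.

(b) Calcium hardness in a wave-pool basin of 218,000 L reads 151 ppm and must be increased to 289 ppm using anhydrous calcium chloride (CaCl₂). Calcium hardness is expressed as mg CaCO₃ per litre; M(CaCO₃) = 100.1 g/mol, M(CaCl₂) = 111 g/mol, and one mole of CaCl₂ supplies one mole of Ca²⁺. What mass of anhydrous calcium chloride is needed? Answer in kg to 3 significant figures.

(a) Volume: 2400 m³ = 2,400,000 L.
(a) Alkalinity to add: (102 − 80) = 22 mg/L as CaCO₃ × 2,400,000 L = 52,800 g as CaCO₃.
(a) Equivalents: 52,800 g ÷ 50 g/eq = 1056 eq.
(a) Each mole of Na₂CO₃ supplies 2 eq, so 1056 / 2 = 528 mol.
(a) Mass: 528 mol × 106 g/mol = 55,970 g.

(b) Hardness to add: (289 − 151) = 138 mg/L as CaCO₃ × 218,000 L = 30,080 g as CaCO₃.
(b) Moles of Ca²⁺ (1 mol Ca²⁺ ≡ 1 mol CaCO₃): 30,080 / 100.1 g/mol = 300.5 mol.
(b) Mass of CaCl₂: 300.5 × 111 = 33,360 g.

(a) 56.0 kg; (b) 33.4 kg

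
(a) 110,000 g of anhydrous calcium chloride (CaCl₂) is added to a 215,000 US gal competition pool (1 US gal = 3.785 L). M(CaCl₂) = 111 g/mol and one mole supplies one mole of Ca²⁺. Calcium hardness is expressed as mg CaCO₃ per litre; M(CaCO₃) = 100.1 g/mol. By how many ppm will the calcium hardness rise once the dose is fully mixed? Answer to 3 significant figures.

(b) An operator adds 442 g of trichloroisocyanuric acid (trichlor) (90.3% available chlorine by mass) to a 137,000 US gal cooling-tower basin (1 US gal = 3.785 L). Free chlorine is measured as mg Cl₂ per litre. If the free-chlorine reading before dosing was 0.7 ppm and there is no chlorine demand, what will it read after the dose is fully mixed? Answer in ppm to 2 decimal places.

(a) 122 ppm; (b) 1.47 ppm

(a) Volume: 215,000 US gal × 3.785 L/gal = 813,775 L.
(a) Moles of Ca²⁺: 110,000 g ÷ 111 g/mol = 991 mol.
(a) As CaCO₃: 991 mol × 100.1 g/mol = 99,200 g.
(a) Rise: 99,200 g / 813,775 L × 1000 = 121.9 mg/L.

(b) Volume: 137,000 US gal × 3.785 L/gal = 518,545 L.
(b) Available chlorine delivered: 442 g × 0.903 = 399.1 g as Cl₂.
(b) Concentration rise: 399.1 g / 518,545 L = 0.7697 mg/L = 0.77 ppm.
(b) Final FC: 0.7 + 0.77 = 1.47 ppm.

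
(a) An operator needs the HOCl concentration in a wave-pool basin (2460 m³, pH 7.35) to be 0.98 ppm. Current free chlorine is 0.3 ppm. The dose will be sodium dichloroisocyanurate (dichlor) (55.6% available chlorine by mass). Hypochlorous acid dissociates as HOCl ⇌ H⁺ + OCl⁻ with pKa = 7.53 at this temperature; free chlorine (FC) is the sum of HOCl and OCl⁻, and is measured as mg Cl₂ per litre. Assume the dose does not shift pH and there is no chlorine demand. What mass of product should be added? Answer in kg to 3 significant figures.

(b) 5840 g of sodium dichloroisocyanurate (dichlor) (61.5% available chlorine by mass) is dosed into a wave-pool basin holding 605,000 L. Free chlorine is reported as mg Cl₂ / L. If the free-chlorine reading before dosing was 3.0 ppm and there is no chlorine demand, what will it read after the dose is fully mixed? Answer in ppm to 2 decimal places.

(a) Volume: 2460 m³ = 2,460,000 L.
(a) [OCl⁻]/[HOCl] = 10^(pH − pKa) = 10^(7.35 − 7.53) = 0.6607; fraction as HOCl = 1/(1 + 0.6607) = 0.6022.
(a) Free chlorine required for 0.98 ppm HOCl: 0.98 / 0.6022 = 1.627 ppm.
(a) FC to add: 1.627 − 0.3 = 1.327 mg/L as Cl₂.
(a) Cl₂ equivalent: 1.327 mg/L × 2,460,000 L = 3266 g.
(a) Product at 55.6% available Cl: 3266 / 0.556 = 5873 g.

(b) Available chlorine delivered: 5840 g × 0.615 = 3592 g as Cl₂.
(b) Concentration rise: 3592 g / 605,000 L = 5.937 mg/L = 5.94 ppm.
(b) Final FC: 3.0 + 5.94 = 8.94 ppm.

(a) 5.87 kg; (b) 8.94 ppm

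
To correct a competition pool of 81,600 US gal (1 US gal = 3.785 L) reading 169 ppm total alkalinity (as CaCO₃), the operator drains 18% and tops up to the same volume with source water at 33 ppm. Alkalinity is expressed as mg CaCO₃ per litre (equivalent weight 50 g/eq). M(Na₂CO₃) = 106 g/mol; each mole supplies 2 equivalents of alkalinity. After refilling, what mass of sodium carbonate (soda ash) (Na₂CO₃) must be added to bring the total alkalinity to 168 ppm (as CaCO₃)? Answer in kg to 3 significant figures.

7.69 kg

Volume: 81,600 US gal × 3.785 L/gal = 308,856 L.
After draining 18% and refilling: 169 × 0.82 + 33 × 0.18 = 144.52 ppm.
Deficit to target: 168 − 144.52 = 23.48 mg/L.
As CaCO₃: 23.48 mg/L × 308,856 L = 7252 g; ÷ 50 g/eq ÷ 2 = 72.52 mol Na₂CO₃.
Mass: 72.52 × 106 = 7687 g.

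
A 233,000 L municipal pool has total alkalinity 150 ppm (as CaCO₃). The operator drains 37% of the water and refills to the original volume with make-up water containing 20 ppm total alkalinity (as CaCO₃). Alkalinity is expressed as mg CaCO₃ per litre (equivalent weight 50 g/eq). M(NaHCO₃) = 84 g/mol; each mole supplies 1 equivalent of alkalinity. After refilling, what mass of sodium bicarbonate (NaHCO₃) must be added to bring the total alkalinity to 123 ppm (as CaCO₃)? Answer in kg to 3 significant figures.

After draining 37% and refilling: 150 × 0.63 + 20 × 0.37 = 101.9 ppm.
Deficit to target: 123 − 101.9 = 21.1 mg/L.
As CaCO₃: 21.1 mg/L × 233,000 L = 4916 g; ÷ 50 g/eq ÷ 1 = 98.33 mol NaHCO₃.
Mass: 98.33 × 84 = 8259 g.

8.26 kg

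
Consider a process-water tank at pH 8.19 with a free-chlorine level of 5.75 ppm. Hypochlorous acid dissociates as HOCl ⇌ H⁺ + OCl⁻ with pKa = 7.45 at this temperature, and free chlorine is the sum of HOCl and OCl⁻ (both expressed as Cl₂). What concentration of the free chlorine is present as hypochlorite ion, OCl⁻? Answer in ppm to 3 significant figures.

4.86 ppm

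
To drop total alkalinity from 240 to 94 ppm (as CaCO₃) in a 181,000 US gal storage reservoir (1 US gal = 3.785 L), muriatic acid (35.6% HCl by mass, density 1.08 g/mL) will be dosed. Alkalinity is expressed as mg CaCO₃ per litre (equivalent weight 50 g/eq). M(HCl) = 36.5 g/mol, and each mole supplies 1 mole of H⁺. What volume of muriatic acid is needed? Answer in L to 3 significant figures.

Volume: 181,000 US gal × 3.785 L/gal = 685,085 L.
Alkalinity to neutralize: (240 − 94) = 146 mg/L as CaCO₃ × 685,085 L = 100,000 g as CaCO₃.
Equivalents of H⁺ required: 100,000 ÷ 50 g/eq = 2000 eq = 2000 mol HCl.
Mass of HCl: 2000 × 36.5 = 73,020 g.
Mass of 35.6% solution: 73,020 / 0.356 = 205,100 g.
Volume: 205,100 g ÷ 1.08 g/mL = 189,900 mL.

190 L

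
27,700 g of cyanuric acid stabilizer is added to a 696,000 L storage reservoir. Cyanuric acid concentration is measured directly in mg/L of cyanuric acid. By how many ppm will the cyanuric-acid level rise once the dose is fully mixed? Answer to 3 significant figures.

39.8 ppm

Rise: 27,700 g / 696,000 L × 1000 = 39.8 mg/L.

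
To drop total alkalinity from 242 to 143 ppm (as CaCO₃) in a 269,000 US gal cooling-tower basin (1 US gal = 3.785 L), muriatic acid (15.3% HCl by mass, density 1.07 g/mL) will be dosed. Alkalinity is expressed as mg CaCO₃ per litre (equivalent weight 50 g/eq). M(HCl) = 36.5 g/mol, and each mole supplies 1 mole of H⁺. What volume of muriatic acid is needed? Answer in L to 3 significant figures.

Volume: 269,000 US gal × 3.785 L/gal = 1,018,165 L.
Alkalinity to neutralize: (242 − 143) = 99 mg/L as CaCO₃ × 1,018,165 L = 100,800 g as CaCO₃.
Equivalents of H⁺ required: 100,800 ÷ 50 g/eq = 2016 eq = 2016 mol HCl.
Mass of HCl: 2016 × 36.5 = 73,580 g.
Mass of 15.3% solution: 73,580 / 0.153 = 480,900 g.
Volume: 480,900 g ÷ 1.07 g/mL = 449,500 mL.

449 L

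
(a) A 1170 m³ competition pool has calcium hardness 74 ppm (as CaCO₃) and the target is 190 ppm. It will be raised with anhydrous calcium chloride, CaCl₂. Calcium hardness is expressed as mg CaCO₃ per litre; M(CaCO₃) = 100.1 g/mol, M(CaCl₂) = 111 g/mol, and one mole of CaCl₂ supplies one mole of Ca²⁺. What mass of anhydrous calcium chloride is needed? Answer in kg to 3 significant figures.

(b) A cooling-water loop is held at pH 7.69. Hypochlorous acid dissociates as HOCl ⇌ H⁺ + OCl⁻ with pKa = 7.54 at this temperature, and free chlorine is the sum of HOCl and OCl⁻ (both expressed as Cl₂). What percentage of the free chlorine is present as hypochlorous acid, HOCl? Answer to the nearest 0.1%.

(a) 150 kg; (b) 41.5%

(a) Volume: 1170 m³ = 1,170,000 L.
(a) Hardness to add: (190 − 74) = 116 mg/L as CaCO₃ × 1,170,000 L = 135,700 g as CaCO₃.
(a) Moles of Ca²⁺ (1 mol Ca²⁺ ≡ 1 mol CaCO₃): 135,700 / 100.1 g/mol = 1356 mol.
(a) Mass of CaCl₂: 1356 × 111 = 150,500 g.

(b) [OCl⁻]/[HOCl] = 10^(pH − pKa) = 10^(7.69 − 7.54) = 10^0.15 = 1.413.
(b) Fraction as HOCl = 1 / (1 + 1.413) = 0.4145.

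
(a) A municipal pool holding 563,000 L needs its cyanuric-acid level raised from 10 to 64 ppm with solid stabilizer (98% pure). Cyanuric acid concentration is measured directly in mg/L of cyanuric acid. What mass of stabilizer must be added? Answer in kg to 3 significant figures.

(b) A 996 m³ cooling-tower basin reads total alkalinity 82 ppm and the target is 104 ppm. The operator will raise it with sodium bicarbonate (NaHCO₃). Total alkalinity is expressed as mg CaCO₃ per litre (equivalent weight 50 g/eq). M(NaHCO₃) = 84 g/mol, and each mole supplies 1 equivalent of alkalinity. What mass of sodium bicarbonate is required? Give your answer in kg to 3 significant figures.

(a) CYA to add: (64 − 10) = 54 mg/L × 563,000 L = 30,400 g cyanuric acid.
(a) At 98% purity: 30,400 / 0.98 = 31,020 g product.

(b) Volume: 996 m³ = 996,000 L.
(b) Alkalinity to add: (104 − 82) = 22 mg/L as CaCO₃ × 996,000 L = 21,910 g as CaCO₃.
(b) Equivalents: 21,910 g ÷ 50 g/eq = 438.2 eq.
(b) NaHCO₃ supplies 1 eq per mole → 438.2 mol.
(b) Mass: 438.2 mol × 84 g/mol = 36,810 g.

(a) 31.0 kg; (b) 36.8 kg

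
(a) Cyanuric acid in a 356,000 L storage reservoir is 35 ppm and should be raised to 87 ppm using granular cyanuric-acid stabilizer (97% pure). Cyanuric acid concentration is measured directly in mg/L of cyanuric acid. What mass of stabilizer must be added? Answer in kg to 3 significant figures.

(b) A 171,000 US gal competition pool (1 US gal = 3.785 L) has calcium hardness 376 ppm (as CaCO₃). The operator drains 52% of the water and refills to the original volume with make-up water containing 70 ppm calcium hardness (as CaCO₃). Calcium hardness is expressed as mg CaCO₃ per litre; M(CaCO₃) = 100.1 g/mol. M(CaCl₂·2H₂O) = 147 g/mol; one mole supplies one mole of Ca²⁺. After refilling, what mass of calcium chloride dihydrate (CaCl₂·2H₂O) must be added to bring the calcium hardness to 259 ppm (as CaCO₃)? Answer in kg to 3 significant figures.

(a) CYA to add: (87 − 35) = 52 mg/L × 356,000 L = 18,510 g cyanuric acid.
(a) At 97% purity: 18,510 / 0.97 = 19,080 g product.

(b) Volume: 171,000 US gal × 3.785 L/gal = 647,235 L.
(b) After draining 52% and refilling: 376 × 0.48 + 70 × 0.52 = 216.88 ppm.
(b) Deficit to target: 259 − 216.88 = 42.12 mg/L.
(b) As CaCO₃: 42.12 mg/L × 647,235 L = 27,260 g; ÷ 100.1 = 272.3 mol Ca²⁺.
(b) Mass: 272.3 × 147 = 40,030 g.

(a) 19.1 kg; (b) 40.0 kg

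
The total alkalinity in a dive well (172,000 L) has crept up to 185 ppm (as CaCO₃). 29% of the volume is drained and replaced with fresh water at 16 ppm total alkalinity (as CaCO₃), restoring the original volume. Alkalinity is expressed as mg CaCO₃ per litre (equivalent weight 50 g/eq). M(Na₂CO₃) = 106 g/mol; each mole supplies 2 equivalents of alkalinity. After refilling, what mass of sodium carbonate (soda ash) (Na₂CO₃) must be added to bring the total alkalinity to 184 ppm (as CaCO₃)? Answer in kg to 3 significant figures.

After draining 29% and refilling: 185 × 0.71 + 16 × 0.29 = 135.99 ppm.
Deficit to target: 184 − 135.99 = 48.01 mg/L.
As CaCO₃: 48.01 mg/L × 172,000 L = 8258 g; ÷ 50 g/eq ÷ 2 = 82.58 mol Na₂CO₃.
Mass: 82.58 × 106 = 8753 g.

8.75 kg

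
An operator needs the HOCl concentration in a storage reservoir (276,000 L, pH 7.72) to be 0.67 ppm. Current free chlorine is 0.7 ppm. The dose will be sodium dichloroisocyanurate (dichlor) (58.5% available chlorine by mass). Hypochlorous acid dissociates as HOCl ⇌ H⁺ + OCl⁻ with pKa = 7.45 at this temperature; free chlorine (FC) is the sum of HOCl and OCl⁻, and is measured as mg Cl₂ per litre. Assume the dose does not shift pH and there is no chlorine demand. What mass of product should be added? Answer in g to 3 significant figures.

574 g

[OCl⁻]/[HOCl] = 10^(pH − pKa) = 10^(7.72 − 7.45) = 1.862; fraction as HOCl = 1/(1 + 1.862) = 0.3494.
Free chlorine required for 0.67 ppm HOCl: 0.67 / 0.3494 = 1.918 ppm.
FC to add: 1.918 − 0.7 = 1.218 mg/L as Cl₂.
Cl₂ equivalent: 1.218 mg/L × 276,000 L = 336.1 g.
Product at 58.5% available Cl: 336.1 / 0.585 = 574.5 g.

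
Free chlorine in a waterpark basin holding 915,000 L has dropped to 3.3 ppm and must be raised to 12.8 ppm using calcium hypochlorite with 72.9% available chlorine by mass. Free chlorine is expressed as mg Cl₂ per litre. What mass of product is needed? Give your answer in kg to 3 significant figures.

11.9 kg

Chlorine deficit: 12.8 − 3.3 = 9.5 ppm = 9.5 mg/L as Cl₂.
Cl₂ equivalent needed: 9.5 mg/L × 915,000 L = 8,692,000 mg = 8692 g.
Product at 72.9% available chlorine: 8692 / 0.729 = 11,920 g.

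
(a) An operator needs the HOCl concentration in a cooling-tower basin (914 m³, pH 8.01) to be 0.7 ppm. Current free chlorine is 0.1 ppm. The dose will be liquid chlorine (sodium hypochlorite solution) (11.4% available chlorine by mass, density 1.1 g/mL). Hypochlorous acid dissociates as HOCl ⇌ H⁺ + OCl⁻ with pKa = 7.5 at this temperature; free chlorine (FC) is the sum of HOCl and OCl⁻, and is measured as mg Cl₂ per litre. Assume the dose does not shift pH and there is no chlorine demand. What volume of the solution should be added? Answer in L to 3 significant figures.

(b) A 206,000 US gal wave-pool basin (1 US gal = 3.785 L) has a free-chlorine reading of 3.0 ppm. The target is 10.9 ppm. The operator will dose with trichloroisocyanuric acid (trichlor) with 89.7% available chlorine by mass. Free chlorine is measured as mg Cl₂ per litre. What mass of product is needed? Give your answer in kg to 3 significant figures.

(a) 20.9 L; (b) 6.87 kg

(a) Volume: 914 m³ = 914,000 L.
(a) [OCl⁻]/[HOCl] = 10^(pH − pKa) = 10^(8.01 − 7.5) = 3.236; fraction as HOCl = 1/(1 + 3.236) = 0.2361.
(a) Free chlorine required for 0.7 ppm HOCl: 0.7 / 0.2361 = 2.965 ppm.
(a) FC to add: 2.965 − 0.1 = 2.865 mg/L as Cl₂.
(a) Cl₂ equivalent: 2.865 mg/L × 914,000 L = 2619 g.
(a) Product at 11.4% available Cl: 2619 / 0.114 = 22,970 g.
(a) Volume: 22,970 g ÷ 1.1 g/mL = 20,880 mL.

(b) Volume: 206,000 US gal × 3.785 L/gal = 779,710 L.
(b) Chlorine deficit: 10.9 − 3.0 = 7.9 ppm = 7.9 mg/L as Cl₂.
(b) Cl₂ equivalent needed: 7.9 mg/L × 779,710 L = 6,160,000 mg = 6160 g.
(b) Product at 89.7% available chlorine: 6160 / 0.897 = 6867 g.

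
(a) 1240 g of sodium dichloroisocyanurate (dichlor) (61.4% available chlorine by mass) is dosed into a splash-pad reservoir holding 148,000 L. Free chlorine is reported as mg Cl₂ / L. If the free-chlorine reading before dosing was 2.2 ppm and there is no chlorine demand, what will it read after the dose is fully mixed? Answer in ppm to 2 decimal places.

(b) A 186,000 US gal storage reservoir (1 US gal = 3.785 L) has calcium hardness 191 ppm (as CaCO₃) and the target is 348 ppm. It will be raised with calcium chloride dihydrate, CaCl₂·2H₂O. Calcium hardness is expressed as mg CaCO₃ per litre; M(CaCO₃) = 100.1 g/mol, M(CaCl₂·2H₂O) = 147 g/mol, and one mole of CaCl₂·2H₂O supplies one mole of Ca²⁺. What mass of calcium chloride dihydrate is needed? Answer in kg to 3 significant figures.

(a) 7.34 ppm; (b) 162 kg

(a) Available chlorine delivered: 1240 g × 0.614 = 761.4 g as Cl₂.
(a) Concentration rise: 761.4 g / 148,000 L = 5.144 mg/L = 5.14 ppm.
(a) Final FC: 2.2 + 5.14 = 7.34 ppm.

(b) Volume: 186,000 US gal × 3.785 L/gal = 704,010 L.
(b) Hardness to add: (348 − 191) = 157 mg/L as CaCO₃ × 704,010 L = 110,500 g as CaCO₃.
(b) Moles of Ca²⁺ (1 mol Ca²⁺ ≡ 1 mol CaCO₃): 110,500 / 100.1 g/mol = 1104 mol.
(b) Mass of CaCl₂·2H₂O: 1104 × 147 = 162,300 g.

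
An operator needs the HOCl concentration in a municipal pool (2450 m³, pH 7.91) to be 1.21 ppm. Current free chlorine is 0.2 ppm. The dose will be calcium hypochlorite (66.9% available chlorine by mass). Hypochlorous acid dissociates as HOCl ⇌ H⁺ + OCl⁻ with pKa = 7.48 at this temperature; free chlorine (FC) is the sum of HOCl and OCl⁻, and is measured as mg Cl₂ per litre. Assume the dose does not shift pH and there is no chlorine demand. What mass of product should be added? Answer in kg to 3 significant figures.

Volume: 2450 m³ = 2,450,000 L.
[OCl⁻]/[HOCl] = 10^(pH − pKa) = 10^(7.91 − 7.48) = 2.692; fraction as HOCl = 1/(1 + 2.692) = 0.2709.
Free chlorine required for 1.21 ppm HOCl: 1.21 / 0.2709 = 4.467 ppm.
FC to add: 4.467 − 0.2 = 4.267 mg/L as Cl₂.
Cl₂ equivalent: 4.267 mg/L × 2,450,000 L = 10,450 g.
Product at 66.9% available Cl: 10,450 / 0.669 = 15,630 g.

15.6 kg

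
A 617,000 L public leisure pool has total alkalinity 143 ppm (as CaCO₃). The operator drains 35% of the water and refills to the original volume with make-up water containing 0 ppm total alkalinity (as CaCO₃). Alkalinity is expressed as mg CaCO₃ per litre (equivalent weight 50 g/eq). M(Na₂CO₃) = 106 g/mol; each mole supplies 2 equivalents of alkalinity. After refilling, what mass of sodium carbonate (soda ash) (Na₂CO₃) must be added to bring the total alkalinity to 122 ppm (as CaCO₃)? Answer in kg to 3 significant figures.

After draining 35% and refilling: 143 × 0.65 + 0 × 0.35 = 92.95 ppm.
Deficit to target: 122 − 92.95 = 29.05 mg/L.
As CaCO₃: 29.05 mg/L × 617,000 L = 17,920 g; ÷ 50 g/eq ÷ 2 = 179.2 mol Na₂CO₃.
Mass: 179.2 × 106 = 19,000 g.

19.0 kg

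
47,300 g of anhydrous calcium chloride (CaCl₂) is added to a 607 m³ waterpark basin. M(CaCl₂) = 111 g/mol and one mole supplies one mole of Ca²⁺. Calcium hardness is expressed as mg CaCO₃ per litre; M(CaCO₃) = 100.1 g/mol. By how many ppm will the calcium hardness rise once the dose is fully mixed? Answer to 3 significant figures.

70.3 ppm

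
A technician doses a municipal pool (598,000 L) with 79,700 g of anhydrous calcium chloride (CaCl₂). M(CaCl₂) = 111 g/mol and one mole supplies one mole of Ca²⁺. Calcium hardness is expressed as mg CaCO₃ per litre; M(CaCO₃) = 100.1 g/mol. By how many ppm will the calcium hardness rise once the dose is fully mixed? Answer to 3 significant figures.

120 ppm

Moles of Ca²⁺: 79,700 g ÷ 111 g/mol = 718 mol.
As CaCO₃: 718 mol × 100.1 g/mol = 71,870 g.
Rise: 71,870 g / 598,000 L × 1000 = 120.2 mg/L.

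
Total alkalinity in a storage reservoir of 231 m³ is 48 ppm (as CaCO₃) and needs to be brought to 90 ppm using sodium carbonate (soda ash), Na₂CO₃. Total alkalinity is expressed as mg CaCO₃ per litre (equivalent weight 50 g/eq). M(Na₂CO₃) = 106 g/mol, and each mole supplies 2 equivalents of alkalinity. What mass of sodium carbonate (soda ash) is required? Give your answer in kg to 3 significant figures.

10.3 kg

Volume: 231 m³ = 231,000 L.
Alkalinity to add: (90 − 48) = 42 mg/L as CaCO₃ × 231,000 L = 9702 g as CaCO₃.
Equivalents: 9702 g ÷ 50 g/eq = 194 eq.
Each mole of Na₂CO₃ supplies 2 eq, so 194 / 2 = 97.02 mol.
Mass: 97.02 mol × 106 g/mol = 10,280 g.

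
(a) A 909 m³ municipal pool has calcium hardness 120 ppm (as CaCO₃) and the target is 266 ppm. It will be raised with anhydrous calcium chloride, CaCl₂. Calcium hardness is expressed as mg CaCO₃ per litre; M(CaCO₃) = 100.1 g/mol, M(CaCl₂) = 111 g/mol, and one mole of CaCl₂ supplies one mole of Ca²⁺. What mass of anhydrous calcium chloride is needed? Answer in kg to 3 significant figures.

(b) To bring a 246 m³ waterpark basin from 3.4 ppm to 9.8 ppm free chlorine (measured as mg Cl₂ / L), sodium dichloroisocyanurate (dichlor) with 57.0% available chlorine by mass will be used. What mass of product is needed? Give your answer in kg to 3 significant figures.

(a) Volume: 909 m³ = 909,000 L.
(a) Hardness to add: (266 − 120) = 146 mg/L as CaCO₃ × 909,000 L = 132,700 g as CaCO₃.
(a) Moles of Ca²⁺ (1 mol Ca²⁺ ≡ 1 mol CaCO₃): 132,700 / 100.1 g/mol = 1326 mol.
(a) Mass of CaCl₂: 1326 × 111 = 147,200 g.

(b) Volume: 246 m³ = 246,000 L.
(b) Chlorine deficit: 9.8 − 3.4 = 6.4 ppm = 6.4 mg/L as Cl₂.
(b) Cl₂ equivalent needed: 6.4 mg/L × 246,000 L = 1,574,000 mg = 1574 g.
(b) Product at 57.0% available chlorine: 1574 / 0.57 = 2762 g.

(a) 147 kg; (b) 2.76 kg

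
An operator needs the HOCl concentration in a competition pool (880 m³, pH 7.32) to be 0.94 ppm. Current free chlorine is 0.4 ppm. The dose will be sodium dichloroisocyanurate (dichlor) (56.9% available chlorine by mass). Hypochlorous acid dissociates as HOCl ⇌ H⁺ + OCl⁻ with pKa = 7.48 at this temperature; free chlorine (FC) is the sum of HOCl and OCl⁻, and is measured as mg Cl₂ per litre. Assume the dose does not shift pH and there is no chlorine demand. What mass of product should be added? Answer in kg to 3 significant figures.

Volume: 880 m³ = 880,000 L.
[OCl⁻]/[HOCl] = 10^(pH − pKa) = 10^(7.32 − 7.48) = 0.6918; fraction as HOCl = 1/(1 + 0.6918) = 0.5911.
Free chlorine required for 0.94 ppm HOCl: 0.94 / 0.5911 = 1.59 ppm.
FC to add: 1.59 − 0.4 = 1.19 mg/L as Cl₂.
Cl₂ equivalent: 1.19 mg/L × 880,000 L = 1047 g.
Product at 56.9% available Cl: 1047 / 0.569 = 1841 g.

1.84 kg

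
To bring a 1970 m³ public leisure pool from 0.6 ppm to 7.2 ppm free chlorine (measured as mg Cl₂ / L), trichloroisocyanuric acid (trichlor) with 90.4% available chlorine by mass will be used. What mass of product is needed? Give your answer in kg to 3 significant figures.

Volume: 1970 m³ = 1,970,000 L.
Chlorine deficit: 7.2 − 0.6 = 6.6 ppm = 6.6 mg/L as Cl₂.
Cl₂ equivalent needed: 6.6 mg/L × 1,970,000 L = 13,000,000 mg = 13,000 g.
Product at 90.4% available chlorine: 13,000 / 0.904 = 14,380 g.

14.4 kg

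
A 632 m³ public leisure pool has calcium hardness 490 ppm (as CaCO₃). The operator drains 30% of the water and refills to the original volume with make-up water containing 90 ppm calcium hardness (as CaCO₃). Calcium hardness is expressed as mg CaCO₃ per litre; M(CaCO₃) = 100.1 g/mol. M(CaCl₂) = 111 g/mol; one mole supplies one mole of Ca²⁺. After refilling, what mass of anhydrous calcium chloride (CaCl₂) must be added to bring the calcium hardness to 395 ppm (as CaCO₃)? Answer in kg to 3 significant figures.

17.5 kg

Volume: 632 m³ = 632,000 L.
After draining 30% and refilling: 490 × 0.70 + 90 × 0.30 = 370 ppm.
Deficit to target: 395 − 370 = 25 mg/L.
As CaCO₃: 25 mg/L × 632,000 L = 15,800 g; ÷ 100.1 = 157.8 mol Ca²⁺.
Mass: 157.8 × 111 = 17,520 g.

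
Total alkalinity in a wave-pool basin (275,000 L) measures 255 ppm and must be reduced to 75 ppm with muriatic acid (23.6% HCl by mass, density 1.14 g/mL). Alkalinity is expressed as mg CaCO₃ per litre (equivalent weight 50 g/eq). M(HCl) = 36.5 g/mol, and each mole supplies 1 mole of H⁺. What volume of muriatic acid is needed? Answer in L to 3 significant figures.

Alkalinity to neutralize: (255 − 75) = 180 mg/L as CaCO₃ × 275,000 L = 49,500 g as CaCO₃.
Equivalents of H⁺ required: 49,500 ÷ 50 g/eq = 990 eq = 990 mol HCl.
Mass of HCl: 990 × 36.5 = 36,140 g.
Mass of 23.6% solution: 36,140 / 0.236 = 153,100 g.
Volume: 153,100 g ÷ 1.14 g/mL = 134,300 mL.

134 L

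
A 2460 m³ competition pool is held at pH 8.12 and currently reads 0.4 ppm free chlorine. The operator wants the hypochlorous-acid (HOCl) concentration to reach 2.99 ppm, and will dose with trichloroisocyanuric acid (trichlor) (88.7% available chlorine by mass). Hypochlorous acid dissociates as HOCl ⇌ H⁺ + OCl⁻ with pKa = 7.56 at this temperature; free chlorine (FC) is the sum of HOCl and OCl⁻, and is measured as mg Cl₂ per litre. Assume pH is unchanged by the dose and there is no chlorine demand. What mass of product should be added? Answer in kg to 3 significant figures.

37.3 kg

Volume: 2460 m³ = 2,460,000 L.
[OCl⁻]/[HOCl] = 10^(pH − pKa) = 10^(8.12 − 7.56) = 3.631; fraction as HOCl = 1/(1 + 3.631) = 0.2159.
Free chlorine required for 2.99 ppm HOCl: 2.99 / 0.2159 = 13.85 ppm.
FC to add: 13.85 − 0.4 = 13.45 mg/L as Cl₂.
Cl₂ equivalent: 13.45 mg/L × 2,460,000 L = 33,080 g.
Product at 88.7% available Cl: 33,080 / 0.887 = 37,290 g.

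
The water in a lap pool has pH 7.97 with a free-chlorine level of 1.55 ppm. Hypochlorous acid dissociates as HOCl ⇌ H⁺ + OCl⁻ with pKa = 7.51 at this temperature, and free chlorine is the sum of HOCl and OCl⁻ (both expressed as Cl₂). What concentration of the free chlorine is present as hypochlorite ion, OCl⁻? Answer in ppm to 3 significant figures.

1.15 ppm

[OCl⁻]/[HOCl] = 10^(pH − pKa) = 10^(7.97 − 7.51) = 10^0.46 = 2.884.
Fraction as HOCl = 1 / (1 + 2.884) = 0.2575.
OCl⁻ = (1 − 0.2575) × 1.55 ppm = 1.151 ppm.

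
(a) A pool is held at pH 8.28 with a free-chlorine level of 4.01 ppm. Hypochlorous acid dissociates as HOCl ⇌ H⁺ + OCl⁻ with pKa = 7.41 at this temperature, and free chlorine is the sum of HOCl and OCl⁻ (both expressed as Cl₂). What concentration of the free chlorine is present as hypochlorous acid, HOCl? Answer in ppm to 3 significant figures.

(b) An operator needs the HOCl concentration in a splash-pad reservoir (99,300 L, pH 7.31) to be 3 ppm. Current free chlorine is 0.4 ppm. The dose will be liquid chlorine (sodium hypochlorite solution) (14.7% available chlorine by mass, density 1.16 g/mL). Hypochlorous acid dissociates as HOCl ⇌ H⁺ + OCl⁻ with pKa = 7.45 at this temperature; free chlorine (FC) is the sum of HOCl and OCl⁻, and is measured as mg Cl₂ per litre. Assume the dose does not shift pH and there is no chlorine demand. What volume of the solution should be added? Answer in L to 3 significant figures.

(a) [OCl⁻]/[HOCl] = 10^(pH − pKa) = 10^(8.28 − 7.41) = 10^0.87 = 7.413.
(a) Fraction as HOCl = 1 / (1 + 7.413) = 0.1189.
(a) HOCl = 0.1189 × 4.01 ppm = 0.4766 ppm.

(b) [OCl⁻]/[HOCl] = 10^(pH − pKa) = 10^(7.31 − 7.45) = 0.7244; fraction as HOCl = 1/(1 + 0.7244) = 0.5799.
(b) Free chlorine required for 3 ppm HOCl: 3 / 0.5799 = 5.173 ppm.
(b) FC to add: 5.173 − 0.4 = 4.773 mg/L as Cl₂.
(b) Cl₂ equivalent: 4.773 mg/L × 99,300 L = 474 g.
(b) Product at 14.7% available Cl: 474 / 0.147 = 3224 g.
(b) Volume: 3224 g ÷ 1.16 g/mL = 2780 mL.

(a) 0.477 ppm; (b) 2.78 L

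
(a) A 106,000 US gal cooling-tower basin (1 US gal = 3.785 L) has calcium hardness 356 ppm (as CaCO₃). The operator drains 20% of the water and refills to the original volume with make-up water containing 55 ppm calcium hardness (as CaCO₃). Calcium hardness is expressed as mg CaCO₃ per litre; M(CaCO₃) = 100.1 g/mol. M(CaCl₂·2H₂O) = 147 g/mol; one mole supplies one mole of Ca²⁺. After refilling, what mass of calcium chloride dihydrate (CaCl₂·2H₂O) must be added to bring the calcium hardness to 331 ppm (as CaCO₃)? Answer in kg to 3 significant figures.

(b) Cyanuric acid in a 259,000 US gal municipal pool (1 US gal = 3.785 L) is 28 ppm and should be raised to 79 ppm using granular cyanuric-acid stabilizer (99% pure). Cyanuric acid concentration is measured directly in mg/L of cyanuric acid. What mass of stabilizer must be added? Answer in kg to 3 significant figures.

(a) 20.7 kg; (b) 50.5 kg

(a) Volume: 106,000 US gal × 3.785 L/gal = 401,210 L.
(a) After draining 20% and refilling: 356 × 0.80 + 55 × 0.20 = 295.8 ppm.
(a) Deficit to target: 331 − 295.8 = 35.2 mg/L.
(a) As CaCO₃: 35.2 mg/L × 401,210 L = 14,120 g; ÷ 100.1 = 141.1 mol Ca²⁺.
(a) Mass: 141.1 × 147 = 20,740 g.

(b) Volume: 259,000 US gal × 3.785 L/gal = 980,315 L.
(b) CYA to add: (79 − 28) = 51 mg/L × 980,315 L = 50,000 g cyanuric acid.
(b) At 99% purity: 50,000 / 0.99 = 50,500 g product.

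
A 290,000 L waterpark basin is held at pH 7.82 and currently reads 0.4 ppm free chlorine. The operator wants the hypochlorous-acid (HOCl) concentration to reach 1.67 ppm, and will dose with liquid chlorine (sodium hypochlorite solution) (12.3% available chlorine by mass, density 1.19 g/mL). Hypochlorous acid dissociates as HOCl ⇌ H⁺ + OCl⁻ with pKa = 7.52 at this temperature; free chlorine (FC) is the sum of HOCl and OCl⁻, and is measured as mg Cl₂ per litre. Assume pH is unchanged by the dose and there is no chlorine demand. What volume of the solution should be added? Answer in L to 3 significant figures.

9.12 L

[OCl⁻]/[HOCl] = 10^(pH − pKa) = 10^(7.82 − 7.52) = 1.995; fraction as HOCl = 1/(1 + 1.995) = 0.3339.
Free chlorine required for 1.67 ppm HOCl: 1.67 / 0.3339 = 5.002 ppm.
FC to add: 5.002 − 0.4 = 4.602 mg/L as Cl₂.
Cl₂ equivalent: 4.602 mg/L × 290,000 L = 1335 g.
Product at 12.3% available Cl: 1335 / 0.123 = 10,850 g.
Volume: 10,850 g ÷ 1.19 g/mL = 9118 mL.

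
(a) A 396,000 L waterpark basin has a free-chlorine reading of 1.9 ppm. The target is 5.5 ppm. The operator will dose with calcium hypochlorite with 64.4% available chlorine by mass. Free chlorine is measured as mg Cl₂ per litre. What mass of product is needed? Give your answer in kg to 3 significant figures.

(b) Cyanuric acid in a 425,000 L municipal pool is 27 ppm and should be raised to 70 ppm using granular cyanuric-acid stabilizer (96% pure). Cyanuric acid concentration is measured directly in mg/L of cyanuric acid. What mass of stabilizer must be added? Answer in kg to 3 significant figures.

(a) 2.21 kg; (b) 19.0 kg

(a) Chlorine deficit: 5.5 − 1.9 = 3.6 ppm = 3.6 mg/L as Cl₂.
(a) Cl₂ equivalent needed: 3.6 mg/L × 396,000 L = 1,426,000 mg = 1426 g.
(a) Product at 64.4% available chlorine: 1426 / 0.644 = 2214 g.

(b) CYA to add: (70 − 27) = 43 mg/L × 425,000 L = 18,280 g cyanuric acid.
(b) At 96% purity: 18,280 / 0.96 = 19,040 g product.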